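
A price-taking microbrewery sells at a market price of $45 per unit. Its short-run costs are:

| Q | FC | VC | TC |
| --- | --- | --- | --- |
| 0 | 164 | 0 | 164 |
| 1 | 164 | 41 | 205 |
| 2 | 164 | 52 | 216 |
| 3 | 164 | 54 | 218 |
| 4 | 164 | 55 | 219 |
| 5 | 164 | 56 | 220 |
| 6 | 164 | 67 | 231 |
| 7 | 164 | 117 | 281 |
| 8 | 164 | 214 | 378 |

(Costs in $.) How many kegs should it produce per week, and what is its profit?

Compute π = P·Q − TC at each output: Q=0: -164; Q=1: -160; Q=2: -126; Q=3: -83; Q=4: -39; Q=5: 5; Q=6: 39; Q=7: 34; Q=8: -18.
Profit is maximized at Q = 6. AVC there is 67/6 = $11.17 ≤ P, so producing beats shutting down (which would give -$164).

Q = 6; profit = $39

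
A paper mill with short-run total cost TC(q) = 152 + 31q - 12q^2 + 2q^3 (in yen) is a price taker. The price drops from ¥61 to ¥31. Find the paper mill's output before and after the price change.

AVC = 31 - 12q + 2q^2, minimized at q = 3 where min AVC = ¥13. MC = 31 - 24q + 6q^2.
At P = ¥61 ≥ min AVC, set P = MC on the rising branch: q = 5.
At P = ¥31 ≥ min AVC, set P = MC: q = 4. The firm stays open but cuts output.

Output falls from 5 to 4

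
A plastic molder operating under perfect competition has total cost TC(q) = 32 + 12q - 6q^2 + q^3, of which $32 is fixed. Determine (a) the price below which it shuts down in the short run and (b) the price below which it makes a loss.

Shutdown price = min AVC. AVC = 12 - 6q + q^2, with vertex at q = 3 and minimum $3.
ATC = 32/q + 12 - 6q + q^2. Setting dATC/dq = −32/q^2 − 6 + 2q = 0 gives q = 4 (since 2·4^3 − 6·4^2 = 32).
min ATC = 32/4 + 12 − 6·4 + 4^2 = $12. That is the break-even price.
For $3 ≤ P < $12 the firm produces at a loss; below $3 it shuts down.

Shutdown price = $3; break-even price = $12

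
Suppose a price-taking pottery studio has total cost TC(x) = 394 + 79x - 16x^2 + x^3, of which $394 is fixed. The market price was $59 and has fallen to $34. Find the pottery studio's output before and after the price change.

AVC = 79 - 16x + x^2, minimized at x = 8 where min AVC = $15. MC = 79 - 32x + 3x^2.
At P = $59 ≥ min AVC, set P = MC on the rising branch: x = 10.
At P = $34 ≥ min AVC, set P = MC: x = 9. The firm stays open but cuts output.

Output falls from 10 to 9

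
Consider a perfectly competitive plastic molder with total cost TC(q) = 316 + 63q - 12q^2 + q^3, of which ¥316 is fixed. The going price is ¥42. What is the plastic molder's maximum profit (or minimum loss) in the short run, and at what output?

Profit = -¥218 at q = 7

AVC = 63 - 12q + q^2 has its minimum ¥27 at q = 6; price ¥42 clears that bar, so the firm operates.
With MC = 63 - 24q + 3q^2, P = MC on the upward-sloping part at q* = 7.
TR = 42·7 = 294. TC = 316 + 196 = 512. Profit = 294 − 512 = -¥218.
That loss of ¥218 beats the ¥316 the firm would lose by shutting down; producing recovers ¥98 of fixed cost.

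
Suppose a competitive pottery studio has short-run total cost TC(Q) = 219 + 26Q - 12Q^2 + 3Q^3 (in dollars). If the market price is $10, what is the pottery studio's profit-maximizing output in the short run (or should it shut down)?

Variable cost is VC = 26Q - 12Q^2 + 3Q^3, so AVC = VC/Q = 26 - 12Q + 3Q^2 and MC = dTC/dQ = 26 - 24Q + 9Q^2.
The AVC parabola has its vertex at Q = 12/6 = 2, where AVC = 26 - 12·2 + 3·2^2 = $14.
Since P = $10 < min AVC = $14, price fails to cover variable cost at any output.
Best response: produce nothing and absorb the $219 fixed cost.

Shut down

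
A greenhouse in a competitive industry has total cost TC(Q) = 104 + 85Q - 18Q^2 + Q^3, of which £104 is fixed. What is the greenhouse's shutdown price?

£4 per unit

The firm shuts down when price falls below the minimum of average variable cost. AVC = VC/Q = 85 - 18Q + Q^2.
dAVC/dQ = -18 + 2Q = 0 gives Q = 9. min AVC = 85 - 18·9 + 9^2 = 4.
For P < £4 the firm produces nothing.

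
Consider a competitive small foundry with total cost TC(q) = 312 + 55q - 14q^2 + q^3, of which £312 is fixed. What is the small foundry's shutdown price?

The shutdown price is the minimum of AVC. VC = 55q - 14q^2 + q^3, so AVC = 55 - 14q + q^2.
At the minimum of AVC, MC = AVC. MC = 55 - 28q + 3q^2; setting MC = AVC gives 2q^2 - 14q = 0, so q = 7. min AVC = 6.
The firm shuts down for any P below £6.

£6 per unit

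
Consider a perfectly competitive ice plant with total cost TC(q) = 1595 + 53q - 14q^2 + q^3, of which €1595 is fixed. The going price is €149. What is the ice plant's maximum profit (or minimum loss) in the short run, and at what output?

Profit = -€155 at q = 12

AVC = 53 - 14q + q^2 has its minimum €4 at q = 7; price €149 clears that bar, so the firm operates.
MC = 53 - 28q + 3q^2. Setting P = MC and taking the root on the rising branch gives q* = 12.
TR = 149·12 = 1788. TC = 1595 + 348 = 1943. Profit = 1788 − 1943 = -€155.
That loss of €155 beats the €1595 the firm would lose by shutting down; producing recovers €1440 of fixed cost.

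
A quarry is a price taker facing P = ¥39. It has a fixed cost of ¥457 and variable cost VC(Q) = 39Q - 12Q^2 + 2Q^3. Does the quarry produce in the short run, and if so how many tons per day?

Produce at Q = 4

Variable cost is VC = 39Q - 12Q^2 + 2Q^3, so AVC = VC/Q = 39 - 12Q + 2Q^2 and MC = dTC/dQ = 39 - 24Q + 6Q^2.
The AVC parabola has its vertex at Q = 12/4 = 3, where AVC = 39 - 12·3 + 2·3^2 = ¥21.
Since P = ¥39 ≥ min AVC = ¥21, price covers variable cost and the firm should produce.
P = MC gives -24Q + 6Q^2 = 0, with roots 0 and 4. Take the larger (rising MC): Q* = 4.
Check: AVC at Q = 4 is ¥23 ≤ P, so revenue covers variable cost.
Profit = P·Q − TC = 39·4 − 549 = -¥393, a loss, but smaller than the ¥457 fixed cost the firm would lose by shutting down.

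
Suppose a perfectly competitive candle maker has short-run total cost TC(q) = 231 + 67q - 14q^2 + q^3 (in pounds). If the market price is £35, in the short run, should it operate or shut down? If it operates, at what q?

From TC, MC = TC'(q) = 67 - 28q + 3q^2 and AVC = VC/q = 67 - 14q + q^2.
The AVC parabola has its vertex at q = 14/2 = 7, where AVC = 67 - 14·7 + 7^2 = £18.
P = £35 exceeds min AVC = £18, so the firm stays open.
Solving P = MC: 32 - 28q + 3q^2 = 0 ⇒ q = 4/3 or 8. On the upward-sloping branch, q* = 8.
Check: AVC at q = 8 is £19 ≤ P, so revenue covers variable cost.
Profit = P·q − TC = 35·8 − 383 = -£103, a loss, but smaller than the £231 fixed cost the firm would lose by shutting down.

Produce at q = 8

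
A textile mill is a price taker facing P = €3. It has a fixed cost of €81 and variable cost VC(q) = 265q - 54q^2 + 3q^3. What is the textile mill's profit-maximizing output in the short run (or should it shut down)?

Shut down

From TC, MC = TC'(q) = 265 - 108q + 9q^2 and AVC = VC/q = 265 - 54q + 3q^2.
AVC is minimized where dAVC/dq = -54 + 6q = 0, at q = 9; min AVC = 265 - 54·9 + 3·9^2 = €22.
Since P = €3 < min AVC = €22, price fails to cover variable cost at any output.
Best response: produce nothing and absorb the €81 fixed cost.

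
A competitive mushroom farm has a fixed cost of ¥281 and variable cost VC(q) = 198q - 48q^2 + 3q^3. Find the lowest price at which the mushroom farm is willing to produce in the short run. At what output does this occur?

¥6 per unit, at q = 8

The firm shuts down when price falls below the minimum of average variable cost. AVC = VC/q = 198 - 48q + 3q^2.
At the minimum of AVC, MC = AVC. MC = 198 - 96q + 9q^2; setting MC = AVC gives 6q^2 - 48q = 0, so q = 8. min AVC = 6.
For P < ¥6 the firm produces nothing.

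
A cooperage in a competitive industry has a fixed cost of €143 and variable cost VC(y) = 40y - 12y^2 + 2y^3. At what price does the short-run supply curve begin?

The firm shuts down when price falls below the minimum of average variable cost. AVC = VC/y = 40 - 12y + 2y^2.
dAVC/dy = -12 + 4y = 0 gives y = 3. min AVC = 40 - 12·3 + 2·3^2 = 22.
So the shutdown price is €22.

€22 per unit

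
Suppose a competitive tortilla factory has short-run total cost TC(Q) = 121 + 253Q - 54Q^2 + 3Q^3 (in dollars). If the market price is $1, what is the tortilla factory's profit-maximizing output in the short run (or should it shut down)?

Strip out fixed cost: VC = 253Q - 54Q^2 + 3Q^3. Then AVC = 253 - 54Q + 3Q^2 and MC = 253 - 108Q + 9Q^2.
AVC is minimized where dAVC/dQ = -54 + 6Q = 0, at Q = 9; min AVC = 253 - 54·9 + 3·9^2 = $10.
With P < min AVC ($1 < $10), every unit sold adds to the loss.
Best response: produce nothing and absorb the $121 fixed cost.

Shut down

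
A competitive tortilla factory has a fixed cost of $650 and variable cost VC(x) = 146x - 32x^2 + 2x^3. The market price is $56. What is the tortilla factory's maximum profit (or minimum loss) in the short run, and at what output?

AVC = 146 - 32x + 2x^2; min AVC = $18 at x = 8. Since P = $56 ≥ min AVC, the firm produces.
MC = 146 - 64x + 6x^2. Setting P = MC and taking the root on the rising branch gives x* = 9.
TR = 56·9 = 504. TC = 650 + 180 = 830. Profit = 504 − 830 = -$326.
Shutting down would mean losing the fixed cost of $650, so operating at a loss of $326 is better by $324.

Profit = -$326 at x = 9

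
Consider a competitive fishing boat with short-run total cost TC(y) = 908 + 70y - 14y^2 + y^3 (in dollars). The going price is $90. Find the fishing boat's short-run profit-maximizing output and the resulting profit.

AVC = 70 - 14y + y^2; min AVC = $21 at y = 7. Since P = $90 ≥ min AVC, the firm produces.
MC = 70 - 28y + 3y^2. Setting P = MC and taking the root on the rising branch gives y* = 10.
TR = 90·10 = 900. TC = 908 + 300 = 1208. Profit = 900 − 1208 = -$308.
That loss of $308 beats the $908 the firm would lose by shutting down; producing recovers $600 of fixed cost.

Profit = -$308 at y = 10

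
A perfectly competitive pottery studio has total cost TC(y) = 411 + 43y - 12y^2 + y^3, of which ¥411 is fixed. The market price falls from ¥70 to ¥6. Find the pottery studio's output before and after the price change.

MC = 43 - 24y + 3y^2; the shutdown threshold is min AVC = ¥7 (at y = 6).
At P = ¥70 ≥ min AVC, set P = MC on the rising branch: y = 9.
At P = ¥6 < min AVC = ¥7, price no longer covers variable cost at any output, so the firm shuts down: y = 0.

Output falls from 9 to 0 (the firm shuts down)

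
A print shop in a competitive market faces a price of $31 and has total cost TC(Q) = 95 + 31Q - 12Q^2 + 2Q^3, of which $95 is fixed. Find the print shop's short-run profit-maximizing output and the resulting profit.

Profit = -$31 at Q = 4

AVC = 31 - 12Q + 2Q^2 has its minimum $13 at Q = 3; price $31 clears that bar, so the firm operates.
With MC = 31 - 24Q + 6Q^2, P = MC on the upward-sloping part at Q* = 4.
TR = 31·4 = 124. TC = 95 + 60 = 155. Profit = 124 − 155 = -$31.
That loss of $31 beats the $95 the firm would lose by shutting down; producing recovers $64 of fixed cost.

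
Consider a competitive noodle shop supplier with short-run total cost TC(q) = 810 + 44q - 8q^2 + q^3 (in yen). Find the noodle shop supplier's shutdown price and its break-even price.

Shutdown price = ¥28; break-even price = ¥143

AVC = 44 - 8q + q^2; minimized at q = 4, giving min AVC = ¥28. That is the shutdown price.
ATC = 810/q + 44 - 8q + q^2. Setting dATC/dq = −810/q^2 − 8 + 2q = 0 gives q = 9 (since 2·9^3 − 8·9^2 = 810).
min ATC = 810/9 + 44 − 8·9 + 9^2 = ¥143. That is the break-even price.
Between these two prices the firm operates at a loss; above ¥143 it earns a profit.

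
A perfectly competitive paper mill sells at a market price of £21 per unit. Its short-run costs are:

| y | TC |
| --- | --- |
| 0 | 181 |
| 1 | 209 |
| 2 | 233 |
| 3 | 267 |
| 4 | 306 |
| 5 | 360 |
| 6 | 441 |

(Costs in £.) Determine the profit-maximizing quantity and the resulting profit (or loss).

y = 0 (shut down); profit = -£181

Profit at each row (π = 21y − TC): y=0: -181; y=1: -188; y=2: -191; y=3: -204; y=4: -222; y=5: -255; y=6: -315.
Profit is highest at y = 0. Equivalently, the lowest AVC in the table is 52/2 ≈ £26 at y = 2, and P = £21 falls below it — price never covers variable cost, so the firm shuts down and loses only its fixed cost.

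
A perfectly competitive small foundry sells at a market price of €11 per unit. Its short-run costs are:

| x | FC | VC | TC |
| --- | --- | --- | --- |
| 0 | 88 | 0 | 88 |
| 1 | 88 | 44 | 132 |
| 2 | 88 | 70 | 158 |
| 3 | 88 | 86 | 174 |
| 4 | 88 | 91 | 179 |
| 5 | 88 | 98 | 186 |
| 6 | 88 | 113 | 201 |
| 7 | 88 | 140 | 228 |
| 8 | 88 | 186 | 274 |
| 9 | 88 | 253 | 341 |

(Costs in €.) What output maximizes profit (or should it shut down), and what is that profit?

Profit at each row (π = 11x − TC): x=0: -88; x=1: -121; x=2: -136; x=3: -141; x=4: -135; x=5: -131; x=6: -135; x=7: -151; x=8: -186; x=9: -242.
Profit is highest at x = 0. Equivalently, the lowest AVC in the table is 113/6 ≈ €18.83 at x = 6, and P = €11 falls below it — price never covers variable cost, so the firm shuts down and loses only its fixed cost.

x = 0 (shut down); profit = -€88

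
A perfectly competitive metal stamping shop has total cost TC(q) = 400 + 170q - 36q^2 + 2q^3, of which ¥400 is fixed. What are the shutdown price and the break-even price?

Shutdown price = ¥8; break-even price = ¥50

AVC = 170 - 36q + 2q^2; minimized at q = 9, giving min AVC = ¥8. That is the shutdown price.
ATC = 400/q + 170 - 36q + 2q^2. Setting dATC/dq = −400/q^2 − 36 + 4q = 0 gives q = 10 (since 4·10^3 − 36·10^2 = 400).
min ATC = 400/10 + 170 − 36·10 + 2·10^2 = ¥50. That is the break-even price.
Between these two prices the firm operates at a loss; above ¥50 it earns a profit.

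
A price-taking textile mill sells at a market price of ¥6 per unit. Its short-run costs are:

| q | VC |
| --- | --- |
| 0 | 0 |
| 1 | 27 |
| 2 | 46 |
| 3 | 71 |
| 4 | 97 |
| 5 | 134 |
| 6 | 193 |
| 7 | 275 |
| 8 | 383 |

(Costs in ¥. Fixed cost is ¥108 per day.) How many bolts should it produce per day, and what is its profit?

q = 0 (shut down); profit = -¥108

Compute π = P·q − TC at each output: q=0: -108; q=1: -129; q=2: -142; q=3: -161; q=4: -181; q=5: -212; q=6: -265; q=7: -341; q=8: -443.
Profit is highest at q = 0. Equivalently, the lowest AVC in the table is 46/2 ≈ ¥23 at q = 2, and P = ¥6 falls below it — price never covers variable cost, so the firm shuts down and loses only its fixed cost.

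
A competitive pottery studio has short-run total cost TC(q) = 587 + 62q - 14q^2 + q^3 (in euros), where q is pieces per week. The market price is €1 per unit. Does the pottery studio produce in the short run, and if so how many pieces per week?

Shut down

Strip out fixed cost: VC = 62q - 14q^2 + q^3. Then AVC = 62 - 14q + q^2 and MC = 62 - 28q + 3q^2.
AVC is minimized where dAVC/dq = -14 + 2q = 0, at q = 7; min AVC = 62 - 14·7 + 7^2 = €13.
P = €1 lies below min AVC = €13; no output level covers variable cost.
The firm minimizes its loss by shutting down and losing only its fixed cost of €587.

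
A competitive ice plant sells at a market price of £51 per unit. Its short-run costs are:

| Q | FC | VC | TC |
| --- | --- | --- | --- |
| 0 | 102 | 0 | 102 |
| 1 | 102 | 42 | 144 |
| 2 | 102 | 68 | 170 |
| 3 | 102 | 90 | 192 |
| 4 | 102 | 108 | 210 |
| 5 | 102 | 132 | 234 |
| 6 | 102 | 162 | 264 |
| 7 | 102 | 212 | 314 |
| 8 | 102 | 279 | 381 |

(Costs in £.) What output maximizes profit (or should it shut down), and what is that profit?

Q = 7; profit = £43

Compute π = P·Q − TC at each output: Q=0: -102; Q=1: -93; Q=2: -68; Q=3: -39; Q=4: -6; Q=5: 21; Q=6: 42; Q=7: 43; Q=8: 27.
Profit is maximized at Q = 7. AVC there is 212/7 = £30.29 ≤ P, so producing beats shutting down (which would give -£102).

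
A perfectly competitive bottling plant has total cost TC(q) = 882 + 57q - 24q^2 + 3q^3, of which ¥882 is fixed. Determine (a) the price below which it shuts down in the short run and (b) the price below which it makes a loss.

Shutdown price = ¥9; break-even price = ¥162

AVC = 57 - 24q + 3q^2; minimized at q = 4, giving min AVC = ¥9. That is the shutdown price.
ATC = 882/q + 57 - 24q + 3q^2. Setting dATC/dq = −882/q^2 − 24 + 6q = 0 gives q = 7 (since 6·7^3 − 24·7^2 = 882).
min ATC = 882/7 + 57 − 24·7 + 3·7^2 = ¥162. That is the break-even price.
Between these two prices the firm operates at a loss; above ¥162 it earns a profit.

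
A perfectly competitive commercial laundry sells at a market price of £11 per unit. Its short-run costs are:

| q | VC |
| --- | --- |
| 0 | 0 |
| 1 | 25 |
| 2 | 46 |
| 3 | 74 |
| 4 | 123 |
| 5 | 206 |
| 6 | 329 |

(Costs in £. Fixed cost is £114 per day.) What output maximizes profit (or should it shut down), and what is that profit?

Compute π = P·q − TC at each output: q=0: -114; q=1: -128; q=2: -138; q=3: -155; q=4: -193; q=5: -265; q=6: -377.
Profit is highest at q = 0. Equivalently, the lowest AVC in the table is 46/2 ≈ £23 at q = 2, and P = £11 falls below it — price never covers variable cost, so the firm shuts down and loses only its fixed cost.

q = 0 (shut down); profit = -£114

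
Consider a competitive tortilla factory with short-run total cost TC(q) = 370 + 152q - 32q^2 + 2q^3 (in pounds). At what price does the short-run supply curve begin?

£24 per unit

The shutdown price is the minimum of AVC. VC = 152q - 32q^2 + 2q^3, so AVC = 152 - 32q + 2q^2.
At the minimum of AVC, MC = AVC. MC = 152 - 64q + 6q^2; setting MC = AVC gives 4q^2 - 32q = 0, so q = 8. min AVC = 24.
So the shutdown price is £24.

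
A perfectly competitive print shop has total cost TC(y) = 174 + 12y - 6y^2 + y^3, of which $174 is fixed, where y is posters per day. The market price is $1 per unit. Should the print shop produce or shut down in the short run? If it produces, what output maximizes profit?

Shut down

Variable cost is VC = 12y - 6y^2 + y^3, so AVC = VC/y = 12 - 6y + y^2 and MC = dTC/dy = 12 - 12y + 3y^2.
AVC hits its minimum where MC = AVC, at y = 3, giving min AVC = 12 - 6·3 + 3^2 = $3.
With P < min AVC ($1 < $3), every unit sold adds to the loss.
Shutting down limits the loss to fixed cost, $174.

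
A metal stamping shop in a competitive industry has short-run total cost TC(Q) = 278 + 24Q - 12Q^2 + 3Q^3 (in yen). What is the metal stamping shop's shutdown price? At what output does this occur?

The firm shuts down when price falls below the minimum of average variable cost. AVC = VC/Q = 24 - 12Q + 3Q^2.
dAVC/dQ = -12 + 6Q = 0 gives Q = 2. min AVC = 24 - 12·2 + 3·2^2 = 12.
So the shutdown price is ¥12.

¥12 per unit, at Q = 2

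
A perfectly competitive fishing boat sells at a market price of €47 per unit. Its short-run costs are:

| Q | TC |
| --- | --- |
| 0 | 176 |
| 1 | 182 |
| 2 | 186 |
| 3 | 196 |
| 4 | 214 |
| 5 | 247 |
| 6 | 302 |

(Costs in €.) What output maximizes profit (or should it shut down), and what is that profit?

Compute π = P·Q − TC at each output: Q=0: -176; Q=1: -135; Q=2: -92; Q=3: -55; Q=4: -26; Q=5: -12; Q=6: -20.
Profit is maximized at Q = 5. AVC there is 71/5 = €14.20 ≤ P, so producing beats shutting down (which would give -€176).

Q = 5; profit = -€12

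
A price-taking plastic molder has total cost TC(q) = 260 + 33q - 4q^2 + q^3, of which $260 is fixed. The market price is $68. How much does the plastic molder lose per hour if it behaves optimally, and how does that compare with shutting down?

Profit = -$110 at q = 5

AVC = 33 - 4q + q^2 has its minimum $29 at q = 2; price $68 clears that bar, so the firm operates.
With MC = 33 - 8q + 3q^2, P = MC on the upward-sloping part at q* = 5.
TR = 68·5 = 340. TC = 260 + 190 = 450. Profit = 340 − 450 = -$110.
Shutting down would mean losing the fixed cost of $260, so operating at a loss of $110 is better by $150.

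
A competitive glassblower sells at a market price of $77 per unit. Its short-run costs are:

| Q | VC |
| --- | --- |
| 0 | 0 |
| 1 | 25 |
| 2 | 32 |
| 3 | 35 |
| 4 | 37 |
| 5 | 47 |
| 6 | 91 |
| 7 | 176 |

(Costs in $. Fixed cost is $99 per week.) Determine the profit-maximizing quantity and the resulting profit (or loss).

Q = 6; profit = $272

Tabulate TR − TC: Q=0: -99; Q=1: -47; Q=2: 23; Q=3: 97; Q=4: 172; Q=5: 239; Q=6: 272; Q=7: 264.
Profit is maximized at Q = 6. AVC there is 91/6 = $15.17 ≤ P, so producing beats shutting down (which would give -$99).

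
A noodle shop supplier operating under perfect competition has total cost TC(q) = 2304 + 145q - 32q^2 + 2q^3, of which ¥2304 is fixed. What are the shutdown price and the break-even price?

Shutdown price = min AVC. AVC = 145 - 32q + 2q^2, with vertex at q = 8 and minimum ¥17.
ATC = 2304/q + 145 - 32q + 2q^2. Setting dATC/dq = −2304/q^2 − 32 + 4q = 0 gives q = 12 (since 4·12^3 − 32·12^2 = 2304).
min ATC = 2304/12 + 145 − 32·12 + 2·12^2 = ¥241. That is the break-even price.
For ¥17 ≤ P < ¥241 the firm produces at a loss; below ¥17 it shuts down.

Shutdown price = ¥17; break-even price = ¥241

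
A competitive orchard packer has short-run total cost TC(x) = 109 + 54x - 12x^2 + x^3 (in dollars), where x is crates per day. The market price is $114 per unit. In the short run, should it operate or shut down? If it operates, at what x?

Produce at x = 10

Variable cost is VC = 54x - 12x^2 + x^3, so AVC = VC/x = 54 - 12x + x^2 and MC = dTC/dx = 54 - 24x + 3x^2.
AVC is minimized where dAVC/dx = -12 + 2x = 0, at x = 6; min AVC = 54 - 12·6 + 6^2 = $18.
Because $114 ≥ $18, revenue can cover variable cost; the firm operates.
Set P = MC: 114 = 54 - 24x + 3x^2 → -60 - 24x + 3x^2 = 0. The roots are x = -2 and x = 10; the profit-maximizing output is on the rising part of MC, so x* = 10.
Check: AVC at x = 10 is $34 ≤ P, so revenue covers variable cost.
Profit = P·x − TC = 114·10 − 449 = $691.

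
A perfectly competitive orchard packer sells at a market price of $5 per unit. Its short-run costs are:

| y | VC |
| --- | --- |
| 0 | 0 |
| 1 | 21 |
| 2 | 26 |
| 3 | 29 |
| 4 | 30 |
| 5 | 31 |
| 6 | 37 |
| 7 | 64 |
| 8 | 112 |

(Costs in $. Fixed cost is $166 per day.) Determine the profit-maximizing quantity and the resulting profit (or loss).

y = 0 (shut down); profit = -$166

Tabulate TR − TC: y=0: -166; y=1: -182; y=2: -182; y=3: -180; y=4: -176; y=5: -172; y=6: -173; y=7: -195; y=8: -238.
Profit is highest at y = 0. Equivalently, the lowest AVC in the table is 37/6 ≈ $6.17 at y = 6, and P = $5 falls below it — price never covers variable cost, so the firm shuts down and loses only its fixed cost.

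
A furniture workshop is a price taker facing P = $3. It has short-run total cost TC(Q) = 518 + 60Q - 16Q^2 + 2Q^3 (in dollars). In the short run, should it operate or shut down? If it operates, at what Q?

Strip out fixed cost: VC = 60Q - 16Q^2 + 2Q^3. Then AVC = 60 - 16Q + 2Q^2 and MC = 60 - 32Q + 6Q^2.
AVC hits its minimum where MC = AVC, at Q = 4, giving min AVC = 60 - 16·4 + 2·4^2 = $28.
P = $3 lies below min AVC = $28; no output level covers variable cost.
Shutting down limits the loss to fixed cost, $518.

Shut down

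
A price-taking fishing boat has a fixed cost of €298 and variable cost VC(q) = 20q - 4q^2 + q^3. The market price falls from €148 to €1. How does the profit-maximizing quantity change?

Output falls from 8 to 0 (the firm shuts down)

AVC = 20 - 4q + q^2, minimized at q = 2 where min AVC = €16. MC = 20 - 8q + 3q^2.
At P = €148 ≥ min AVC, set P = MC on the rising branch: q = 8.
At P = €1 < min AVC = €16, price no longer covers variable cost at any output, so the firm shuts down: q = 0.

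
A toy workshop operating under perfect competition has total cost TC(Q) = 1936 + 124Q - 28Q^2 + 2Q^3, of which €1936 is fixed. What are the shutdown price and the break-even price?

Shutdown price = €26; break-even price = €234

Shutdown price = min AVC. AVC = 124 - 28Q + 2Q^2, with vertex at Q = 7 and minimum €26.
ATC = 1936/Q + 124 - 28Q + 2Q^2. Setting dATC/dQ = −1936/Q^2 − 28 + 4Q = 0 gives Q = 11 (since 4·11^3 − 28·11^2 = 1936).
min ATC = 1936/11 + 124 − 28·11 + 2·11^2 = €234. That is the break-even price.
For €26 ≤ P < €234 the firm produces at a loss; below €26 it shuts down.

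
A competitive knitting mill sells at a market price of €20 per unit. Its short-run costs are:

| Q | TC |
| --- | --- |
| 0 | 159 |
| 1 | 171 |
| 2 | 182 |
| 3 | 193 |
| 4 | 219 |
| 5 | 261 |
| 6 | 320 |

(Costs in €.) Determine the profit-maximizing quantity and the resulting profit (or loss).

Profit at each row (π = 20Q − TC): Q=0: -159; Q=1: -151; Q=2: -142; Q=3: -133; Q=4: -139; Q=5: -161; Q=6: -200.
Profit is maximized at Q = 3. AVC there is 34/3 = €11.33 ≤ P, so producing beats shutting down (which would give -€159).

Q = 3; profit = -€133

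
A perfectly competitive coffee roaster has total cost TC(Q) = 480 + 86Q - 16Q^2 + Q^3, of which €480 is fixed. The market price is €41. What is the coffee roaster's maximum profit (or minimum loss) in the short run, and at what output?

Profit = -€318 at Q = 9

AVC = 86 - 16Q + Q^2 has its minimum €22 at Q = 8; price €41 clears that bar, so the firm operates.
MC = 86 - 32Q + 3Q^2. Setting P = MC and taking the root on the rising branch gives Q* = 9.
TR = 41·9 = 369. TC = 480 + 207 = 687. Profit = 369 − 687 = -€318.
Shutting down would mean losing the fixed cost of €480, so operating at a loss of €318 is better by €162.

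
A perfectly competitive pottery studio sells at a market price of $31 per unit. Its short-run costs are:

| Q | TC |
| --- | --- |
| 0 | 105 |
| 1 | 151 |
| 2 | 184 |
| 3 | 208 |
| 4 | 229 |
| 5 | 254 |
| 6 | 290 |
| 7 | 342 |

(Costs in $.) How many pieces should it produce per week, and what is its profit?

Q = 5; profit = -$99

Tabulate TR − TC: Q=0: -105; Q=1: -120; Q=2: -122; Q=3: -115; Q=4: -105; Q=5: -99; Q=6: -104; Q=7: -125.
Profit is maximized at Q = 5. AVC there is 149/5 = $29.80 ≤ P, so producing beats shutting down (which would give -$105).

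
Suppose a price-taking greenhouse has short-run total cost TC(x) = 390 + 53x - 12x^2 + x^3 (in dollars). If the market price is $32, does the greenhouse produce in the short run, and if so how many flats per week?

Produce at x = 7

Variable cost is VC = 53x - 12x^2 + x^3, so AVC = VC/x = 53 - 12x + x^2 and MC = dTC/dx = 53 - 24x + 3x^2.
The AVC parabola has its vertex at x = 12/2 = 6, where AVC = 53 - 12·6 + 6^2 = $17.
P = $32 exceeds min AVC = $17, so the firm stays open.
Solving P = MC: 21 - 24x + 3x^2 = 0 ⇒ x = 1 or 7. On the upward-sloping branch, x* = 7.
Check: AVC at x = 7 is $18 ≤ P, so revenue covers variable cost.
Profit = P·x − TC = 32·7 − 516 = -$292, a loss, but smaller than the $390 fixed cost the firm would lose by shutting down.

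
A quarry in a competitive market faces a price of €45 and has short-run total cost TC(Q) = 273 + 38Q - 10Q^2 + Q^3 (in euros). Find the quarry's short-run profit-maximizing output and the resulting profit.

Profit = -€77 at Q = 7

AVC = 38 - 10Q + Q^2; min AVC = €13 at Q = 5. Since P = €45 ≥ min AVC, the firm produces.
With MC = 38 - 20Q + 3Q^2, P = MC on the upward-sloping part at Q* = 7.
TR = 45·7 = 315. TC = 273 + 119 = 392. Profit = 315 − 392 = -€77.
Shutting down would mean losing the fixed cost of €273, so operating at a loss of €77 is better by €196.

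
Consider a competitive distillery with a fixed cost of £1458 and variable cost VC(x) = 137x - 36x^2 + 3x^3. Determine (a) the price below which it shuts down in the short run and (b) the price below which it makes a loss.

Shutdown price = £29; break-even price = £218

Shutdown price = min AVC. AVC = 137 - 36x + 3x^2, with vertex at x = 6 and minimum £29.
ATC = 1458/x + 137 - 36x + 3x^2. Setting dATC/dx = −1458/x^2 − 36 + 6x = 0 gives x = 9 (since 6·9^3 − 36·9^2 = 1458).
min ATC = 1458/9 + 137 − 36·9 + 3·9^2 = £218. That is the break-even price.
For £29 ≤ P < £218 the firm produces at a loss; below £29 it shuts down.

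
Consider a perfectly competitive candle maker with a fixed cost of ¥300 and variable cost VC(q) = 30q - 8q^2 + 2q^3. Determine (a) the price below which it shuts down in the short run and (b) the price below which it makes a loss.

Shutdown price = ¥22; break-even price = ¥100

Shutdown price = min AVC. AVC = 30 - 8q + 2q^2, with vertex at q = 2 and minimum ¥22.
ATC = 300/q + 30 - 8q + 2q^2. Setting dATC/dq = −300/q^2 − 8 + 4q = 0 gives q = 5 (since 4·5^3 − 8·5^2 = 300).
min ATC = 300/5 + 30 − 8·5 + 2·5^2 = ¥100. That is the break-even price.
For ¥22 ≤ P < ¥100 the firm produces at a loss; below ¥22 it shuts down.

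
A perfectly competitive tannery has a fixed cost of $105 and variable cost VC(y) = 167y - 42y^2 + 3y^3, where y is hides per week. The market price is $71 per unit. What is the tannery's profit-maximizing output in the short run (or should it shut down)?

Produce at y = 8

Variable cost is VC = 167y - 42y^2 + 3y^3, so AVC = VC/y = 167 - 42y + 3y^2 and MC = dTC/dy = 167 - 84y + 9y^2.
AVC hits its minimum where MC = AVC, at y = 7, giving min AVC = 167 - 42·7 + 3·7^2 = $20.
P = $71 exceeds min AVC = $20, so the firm stays open.
Set P = MC: 71 = 167 - 84y + 9y^2 → 96 - 84y + 9y^2 = 0. The roots are y = 4/3 and y = 8; the profit-maximizing output is on the rising part of MC, so y* = 8.
Check: AVC at y = 8 is $23 ≤ P, so revenue covers variable cost.
Profit = P·y − TC = 71·8 − 289 = $279.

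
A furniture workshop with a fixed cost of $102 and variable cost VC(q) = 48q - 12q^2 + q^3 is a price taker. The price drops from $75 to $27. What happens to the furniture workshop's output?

AVC = 48 - 12q + q^2, minimized at q = 6 where min AVC = $12. MC = 48 - 24q + 3q^2.
At P = $75 ≥ min AVC, set P = MC on the rising branch: q = 9.
At P = $27 ≥ min AVC, set P = MC: q = 7. The firm stays open but cuts output.

Output falls from 9 to 7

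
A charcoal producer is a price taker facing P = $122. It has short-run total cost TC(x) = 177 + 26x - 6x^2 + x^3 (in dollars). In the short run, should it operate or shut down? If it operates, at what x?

Produce at x = 8

From TC, MC = TC'(x) = 26 - 12x + 3x^2 and AVC = VC/x = 26 - 6x + x^2.
The AVC parabola has its vertex at x = 6/2 = 3, where AVC = 26 - 6·3 + 3^2 = $17.
P = $122 exceeds min AVC = $17, so the firm stays open.
Set P = MC: 122 = 26 - 12x + 3x^2 → -96 - 12x + 3x^2 = 0. The roots are x = -4 and x = 8; the profit-maximizing output is on the rising part of MC, so x* = 8.
Check: AVC at x = 8 is $42 ≤ P, so revenue covers variable cost.
Profit = P·x − TC = 122·8 − 513 = $463.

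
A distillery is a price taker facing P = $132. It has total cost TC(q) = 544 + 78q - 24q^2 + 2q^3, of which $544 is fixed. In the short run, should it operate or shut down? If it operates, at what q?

Produce at q = 9

Variable cost is VC = 78q - 24q^2 + 2q^3, so AVC = VC/q = 78 - 24q + 2q^2 and MC = dTC/dq = 78 - 48q + 6q^2.
The AVC parabola has its vertex at q = 24/4 = 6, where AVC = 78 - 24·6 + 2·6^2 = $6.
P = $132 exceeds min AVC = $6, so the firm stays open.
Solving P = MC: -54 - 48q + 6q^2 = 0 ⇒ q = -1 or 9. On the upward-sloping branch, q* = 9.
Check: AVC at q = 9 is $24 ≤ P, so revenue covers variable cost.
Profit = P·q − TC = 132·9 − 760 = $428.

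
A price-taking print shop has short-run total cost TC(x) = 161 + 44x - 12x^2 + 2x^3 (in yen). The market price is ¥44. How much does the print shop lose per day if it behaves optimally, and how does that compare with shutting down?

AVC = 44 - 12x + 2x^2 has its minimum ¥26 at x = 3; price ¥44 clears that bar, so the firm operates.
With MC = 44 - 24x + 6x^2, P = MC on the upward-sloping part at x* = 4.
TR = 44·4 = 176. TC = 161 + 112 = 273. Profit = 176 − 273 = -¥97.
By producing, the firm covers all variable cost plus ¥64 of fixed cost; shutting down would lose the full ¥161.

Profit = -¥97 at x = 4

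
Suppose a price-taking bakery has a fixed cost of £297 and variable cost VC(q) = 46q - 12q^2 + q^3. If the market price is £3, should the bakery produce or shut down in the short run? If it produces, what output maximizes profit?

Shut down

From TC, MC = TC'(q) = 46 - 24q + 3q^2 and AVC = VC/q = 46 - 12q + q^2.
AVC is minimized where dAVC/dq = -12 + 2q = 0, at q = 6; min AVC = 46 - 12·6 + 6^2 = £10.
Since P = £3 < min AVC = £10, price fails to cover variable cost at any output.
The firm minimizes its loss by shutting down and losing only its fixed cost of £297.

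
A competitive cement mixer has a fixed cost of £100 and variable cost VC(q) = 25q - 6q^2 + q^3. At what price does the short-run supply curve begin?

£16 per unit

The shutdown price is the minimum of AVC. VC = 25q - 6q^2 + q^3, so AVC = 25 - 6q + q^2.
At the minimum of AVC, MC = AVC. MC = 25 - 12q + 3q^2; setting MC = AVC gives 2q^2 - 6q = 0, so q = 3. min AVC = 16.
For P < £16 the firm produces nothing.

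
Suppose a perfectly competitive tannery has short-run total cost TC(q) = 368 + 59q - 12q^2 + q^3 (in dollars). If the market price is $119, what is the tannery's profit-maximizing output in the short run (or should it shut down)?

From TC, MC = TC'(q) = 59 - 24q + 3q^2 and AVC = VC/q = 59 - 12q + q^2.
AVC is minimized where dAVC/dq = -12 + 2q = 0, at q = 6; min AVC = 59 - 12·6 + 6^2 = $23.
P = $119 exceeds min AVC = $23, so the firm stays open.
Solving P = MC: -60 - 24q + 3q^2 = 0 ⇒ q = -2 or 10. On the upward-sloping branch, q* = 10.
Check: AVC at q = 10 is $39 ≤ P, so revenue covers variable cost.
Profit = P·q − TC = 119·10 − 758 = $432.

Produce at q = 10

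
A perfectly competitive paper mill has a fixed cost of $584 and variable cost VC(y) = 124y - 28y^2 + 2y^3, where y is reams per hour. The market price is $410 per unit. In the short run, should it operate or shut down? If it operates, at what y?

Produce at y = 13

From TC, MC = TC'(y) = 124 - 56y + 6y^2 and AVC = VC/y = 124 - 28y + 2y^2.
The AVC parabola has its vertex at y = 28/4 = 7, where AVC = 124 - 28·7 + 2·7^2 = $26.
P = $410 exceeds min AVC = $26, so the firm stays open.
Set P = MC: 410 = 124 - 56y + 6y^2 → -286 - 56y + 6y^2 = 0. The roots are y = -11/3 and y = 13; the profit-maximizing output is on the rising part of MC, so y* = 13.
Check: AVC at y = 13 is $98 ≤ P, so revenue covers variable cost.
Profit = P·y − TC = 410·13 − 1858 = $3472.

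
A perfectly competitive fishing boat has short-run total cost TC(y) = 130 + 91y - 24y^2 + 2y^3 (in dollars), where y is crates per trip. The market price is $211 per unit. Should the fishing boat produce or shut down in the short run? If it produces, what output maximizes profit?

Variable cost is VC = 91y - 24y^2 + 2y^3, so AVC = VC/y = 91 - 24y + 2y^2 and MC = dTC/dy = 91 - 48y + 6y^2.
AVC hits its minimum where MC = AVC, at y = 6, giving min AVC = 91 - 24·6 + 2·6^2 = $19.
Since P = $211 ≥ min AVC = $19, price covers variable cost and the firm should produce.
Solving P = MC: -120 - 48y + 6y^2 = 0 ⇒ y = -2 or 10. On the upward-sloping branch, y* = 10.
Check: AVC at y = 10 is $51 ≤ P, so revenue covers variable cost.
Profit = P·y − TC = 211·10 − 640 = $1470.

Produce at y = 10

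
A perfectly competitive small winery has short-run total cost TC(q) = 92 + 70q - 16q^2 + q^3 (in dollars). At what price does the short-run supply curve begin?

$6 per unit

The shutdown price is the minimum of AVC. VC = 70q - 16q^2 + q^3, so AVC = 70 - 16q + q^2.
dAVC/dq = -16 + 2q = 0 gives q = 8. min AVC = 70 - 16·8 + 8^2 = 6.
The firm shuts down for any P below $6.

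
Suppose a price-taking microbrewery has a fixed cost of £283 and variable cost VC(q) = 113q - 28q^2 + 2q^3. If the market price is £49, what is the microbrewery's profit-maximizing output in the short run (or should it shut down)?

Variable cost is VC = 113q - 28q^2 + 2q^3, so AVC = VC/q = 113 - 28q + 2q^2 and MC = dTC/dq = 113 - 56q + 6q^2.
The AVC parabola has its vertex at q = 28/4 = 7, where AVC = 113 - 28·7 + 2·7^2 = £15.
Because £49 ≥ £15, revenue can cover variable cost; the firm operates.
P = MC gives 64 - 56q + 6q^2 = 0, with roots 4/3 and 8. Take the larger (rising MC): q* = 8.
Check: AVC at q = 8 is £17 ≤ P, so revenue covers variable cost.
Profit = P·q − TC = 49·8 − 419 = -£27, a loss, but smaller than the £283 fixed cost the firm would lose by shutting down.

Produce at q = 8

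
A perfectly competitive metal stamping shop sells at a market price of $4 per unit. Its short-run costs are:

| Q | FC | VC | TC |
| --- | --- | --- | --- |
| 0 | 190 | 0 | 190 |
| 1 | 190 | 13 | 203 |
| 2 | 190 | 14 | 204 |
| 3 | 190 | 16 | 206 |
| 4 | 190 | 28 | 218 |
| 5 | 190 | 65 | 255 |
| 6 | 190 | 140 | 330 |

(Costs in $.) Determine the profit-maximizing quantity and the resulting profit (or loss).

Q = 0 (shut down); profit = -$190

Profit at each row (π = 4Q − TC): Q=0: -190; Q=1: -199; Q=2: -196; Q=3: -194; Q=4: -202; Q=5: -235; Q=6: -306.
Profit is highest at Q = 0. Equivalently, the lowest AVC in the table is 16/3 ≈ $5.33 at Q = 3, and P = $4 falls below it — price never covers variable cost, so the firm shuts down and loses only its fixed cost.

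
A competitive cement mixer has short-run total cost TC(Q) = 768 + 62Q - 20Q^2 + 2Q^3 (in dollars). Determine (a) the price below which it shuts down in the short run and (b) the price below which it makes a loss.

Shutdown price = $12; break-even price = $126

Shutdown price = min AVC. AVC = 62 - 20Q + 2Q^2, with vertex at Q = 5 and minimum $12.
ATC = 768/Q + 62 - 20Q + 2Q^2. Setting dATC/dQ = −768/Q^2 − 20 + 4Q = 0 gives Q = 8 (since 4·8^3 − 20·8^2 = 768).
min ATC = 768/8 + 62 − 20·8 + 2·8^2 = $126. That is the break-even price.
For $12 ≤ P < $126 the firm produces at a loss; below $12 it shuts down.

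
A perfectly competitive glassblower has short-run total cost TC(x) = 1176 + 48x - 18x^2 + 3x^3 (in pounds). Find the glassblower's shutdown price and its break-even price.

AVC = 48 - 18x + 3x^2; minimized at x = 3, giving min AVC = £21. That is the shutdown price.
ATC = 1176/x + 48 - 18x + 3x^2. Setting dATC/dx = −1176/x^2 − 18 + 6x = 0 gives x = 7 (since 6·7^3 − 18·7^2 = 1176).
min ATC = 1176/7 + 48 − 18·7 + 3·7^2 = £237. That is the break-even price.
Between these two prices the firm operates at a loss; above £237 it earns a profit.

Shutdown price = £21; break-even price = £237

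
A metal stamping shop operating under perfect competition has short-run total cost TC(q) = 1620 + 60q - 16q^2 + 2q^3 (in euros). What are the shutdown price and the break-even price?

Shutdown price = €28; break-even price = €258

AVC = 60 - 16q + 2q^2; minimized at q = 4, giving min AVC = €28. That is the shutdown price.
ATC = 1620/q + 60 - 16q + 2q^2. Setting dATC/dq = −1620/q^2 − 16 + 4q = 0 gives q = 9 (since 4·9^3 − 16·9^2 = 1620).
min ATC = 1620/9 + 60 − 16·9 + 2·9^2 = €258. That is the break-even price.
For €28 ≤ P < €258 the firm produces at a loss; below €28 it shuts down.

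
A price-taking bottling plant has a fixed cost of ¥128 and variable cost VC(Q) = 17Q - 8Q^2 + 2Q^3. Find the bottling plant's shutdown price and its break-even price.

Shutdown price = ¥9; break-even price = ¥49

Shutdown price = min AVC. AVC = 17 - 8Q + 2Q^2, with vertex at Q = 2 and minimum ¥9.
ATC = 128/Q + 17 - 8Q + 2Q^2. Setting dATC/dQ = −128/Q^2 − 8 + 4Q = 0 gives Q = 4 (since 4·4^3 − 8·4^2 = 128).
min ATC = 128/4 + 17 − 8·4 + 2·4^2 = ¥49. That is the break-even price.
Between these two prices the firm operates at a loss; above ¥49 it earns a profit.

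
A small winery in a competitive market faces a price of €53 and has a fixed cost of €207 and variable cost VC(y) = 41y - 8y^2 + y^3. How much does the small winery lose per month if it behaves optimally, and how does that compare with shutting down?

AVC = 41 - 8y + y^2; min AVC = €25 at y = 4. Since P = €53 ≥ min AVC, the firm produces.
With MC = 41 - 16y + 3y^2, P = MC on the upward-sloping part at y* = 6.
TR = 53·6 = 318. TC = 207 + 174 = 381. Profit = 318 − 381 = -€63.
By producing, the firm covers all variable cost plus €144 of fixed cost; shutting down would lose the full €207.

Profit = -€63 at y = 6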